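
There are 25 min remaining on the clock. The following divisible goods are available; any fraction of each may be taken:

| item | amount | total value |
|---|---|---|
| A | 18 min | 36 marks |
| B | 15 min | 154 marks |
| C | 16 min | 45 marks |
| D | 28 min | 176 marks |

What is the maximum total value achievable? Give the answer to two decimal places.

Take in order of value per unit:
- B (154/15 per unit): all 15 → value 154, running total 154.00
- D (176/28 per unit): 10 of 28 → value 10×176/28 = 62.8571, running total 216.86
Total 216.86.

216.86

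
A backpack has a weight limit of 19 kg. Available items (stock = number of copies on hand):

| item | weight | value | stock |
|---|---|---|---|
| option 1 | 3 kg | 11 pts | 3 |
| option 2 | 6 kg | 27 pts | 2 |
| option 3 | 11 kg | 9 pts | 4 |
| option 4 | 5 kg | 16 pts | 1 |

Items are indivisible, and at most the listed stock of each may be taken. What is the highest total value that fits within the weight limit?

76 pts

Top feasible selections:
- 2×option 1 + 2×option 2: weight 18, value 76
- 2×option 2 + 1×option 4: weight 17, value 70
- 1×option 1 + 2×option 2: weight 15, value 65
Best: 76 pts.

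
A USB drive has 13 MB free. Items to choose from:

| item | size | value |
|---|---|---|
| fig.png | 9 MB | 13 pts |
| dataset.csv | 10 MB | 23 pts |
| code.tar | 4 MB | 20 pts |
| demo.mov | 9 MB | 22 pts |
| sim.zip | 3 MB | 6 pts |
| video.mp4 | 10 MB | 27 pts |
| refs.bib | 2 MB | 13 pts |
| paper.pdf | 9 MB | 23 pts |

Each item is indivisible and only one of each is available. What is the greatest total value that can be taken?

Check high-value combinations within 13 MB:
- code.tar+paper.pdf: size 4+9=13, value 20+23=43
- code.tar+demo.mov: size 4+9=13, value 20+22=42
- video.mp4+refs.bib: size 10+2=12, value 27+13=40
- code.tar+sim.zip+refs.bib: size 4+3+2=9, value 20+6+13=39
- refs.bib+paper.pdf: size 2+9=11, value 13+23=36
Best: 43 pts.

43 pts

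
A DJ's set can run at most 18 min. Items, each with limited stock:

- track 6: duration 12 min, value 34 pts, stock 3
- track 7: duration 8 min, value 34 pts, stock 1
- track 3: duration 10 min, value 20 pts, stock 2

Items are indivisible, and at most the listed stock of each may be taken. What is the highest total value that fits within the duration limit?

54 pts

Top feasible selections:
- 1×track 7 + 1×track 3: duration 18, value 54
- 1×track 7: duration 8, value 34
Best: 54 pts.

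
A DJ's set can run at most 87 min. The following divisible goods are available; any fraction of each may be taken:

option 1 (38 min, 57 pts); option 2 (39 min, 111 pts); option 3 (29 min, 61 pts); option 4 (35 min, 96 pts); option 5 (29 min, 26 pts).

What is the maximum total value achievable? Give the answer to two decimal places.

234.34

Take in order of value per unit:
- option 2 (111/39 per unit): all 39 → value 111, running total 111.00
- option 4 (96/35 per unit): all 35 → value 96, running total 207.00
- option 3 (61/29 per unit): 13 of 29 → value 13×61/29 = 27.3448, running total 234.34
Total 234.34.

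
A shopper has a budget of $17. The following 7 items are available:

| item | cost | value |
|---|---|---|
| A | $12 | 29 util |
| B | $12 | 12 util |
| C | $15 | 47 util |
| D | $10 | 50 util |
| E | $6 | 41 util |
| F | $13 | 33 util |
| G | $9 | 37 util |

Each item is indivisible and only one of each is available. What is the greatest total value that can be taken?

91 util

Check high-value combinations within $17:
- D+E: cost 10+6=16, value 50+41=91
- E+G: cost 6+9=15, value 41+37=78
- D: cost 10, value 50
- C: cost 15, value 47
Best: 91 util.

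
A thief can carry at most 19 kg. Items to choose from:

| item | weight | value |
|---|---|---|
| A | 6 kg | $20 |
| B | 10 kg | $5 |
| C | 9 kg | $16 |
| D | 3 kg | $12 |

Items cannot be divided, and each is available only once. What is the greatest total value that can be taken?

$48

Check high-value combinations within 19 kg:
- A+C+D: weight 6+9+3=18, value 20+16+12=48
- A+B+D: weight 6+10+3=19, value 20+5+12=37
- A+C: weight 6+9=15, value 20+16=36
Best: $48.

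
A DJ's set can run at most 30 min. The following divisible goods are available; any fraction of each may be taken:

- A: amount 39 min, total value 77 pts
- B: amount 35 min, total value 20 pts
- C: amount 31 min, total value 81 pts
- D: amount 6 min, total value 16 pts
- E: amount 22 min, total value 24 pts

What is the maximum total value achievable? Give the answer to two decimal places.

Take in order of value per unit:
- D (16/6 per unit): all 6 → value 16, running total 16.00
- C (81/31 per unit): 24 of 31 → value 24×81/31 = 62.7097, running total 78.71
Total 78.71.

78.71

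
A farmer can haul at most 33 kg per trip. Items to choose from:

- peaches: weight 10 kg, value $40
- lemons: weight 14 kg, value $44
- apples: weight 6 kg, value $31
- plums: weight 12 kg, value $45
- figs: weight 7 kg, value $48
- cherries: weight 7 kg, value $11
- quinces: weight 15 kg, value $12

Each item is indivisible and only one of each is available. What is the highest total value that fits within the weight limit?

$137

This is a 0/1 knapsack; check combinations near the capacity.
- lemons+plums+figs: weight 14+12+7=33, value 44+45+48=137
- apples+plums+figs+cherries: weight 6+12+7+7=32, value 31+45+48+11=135
- peaches+plums+figs: weight 10+12+7=29, value 40+45+48=133
- peaches+lemons+figs: weight 10+14+7=31, value 40+44+48=132
Best: $137.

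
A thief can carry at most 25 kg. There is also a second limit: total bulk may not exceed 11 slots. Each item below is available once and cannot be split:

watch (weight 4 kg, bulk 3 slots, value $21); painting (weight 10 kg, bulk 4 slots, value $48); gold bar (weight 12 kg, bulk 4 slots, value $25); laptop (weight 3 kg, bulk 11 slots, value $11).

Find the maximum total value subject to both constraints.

$73

Feasible sets respecting both limits:
- painting+gold bar: weight 22, bulk 8, value 73
- watch+painting: weight 14, bulk 7, value 69
- painting: weight 10, bulk 4, value 48
Best: $73.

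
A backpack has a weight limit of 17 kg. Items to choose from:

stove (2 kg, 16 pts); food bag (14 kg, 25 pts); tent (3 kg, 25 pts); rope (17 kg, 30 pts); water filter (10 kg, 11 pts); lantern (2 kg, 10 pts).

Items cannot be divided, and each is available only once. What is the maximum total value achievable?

Check high-value combinations within 17 kg:
- stove+tent+water filter+lantern: weight 2+3+10+2=17, value 16+25+11+10=62
- stove+tent+water filter: weight 2+3+10=15, value 16+25+11=52
- stove+tent+lantern: weight 2+3+2=7, value 16+25+10=51
- food bag+tent: weight 14+3=17, value 25+25=50
Best: 62 pts.

62 pts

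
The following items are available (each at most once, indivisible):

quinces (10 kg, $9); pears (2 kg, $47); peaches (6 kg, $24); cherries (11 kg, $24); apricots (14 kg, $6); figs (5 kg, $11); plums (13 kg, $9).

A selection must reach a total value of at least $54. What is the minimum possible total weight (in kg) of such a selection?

7

Subsets with value ≥ 54, sorted by total weight:
- pears+figs: weight 7, value 58
- pears+peaches: weight 8, value 71
- quinces+pears: weight 12, value 56
- pears+peaches+figs: weight 13, value 82
Minimum weight: 7 kg.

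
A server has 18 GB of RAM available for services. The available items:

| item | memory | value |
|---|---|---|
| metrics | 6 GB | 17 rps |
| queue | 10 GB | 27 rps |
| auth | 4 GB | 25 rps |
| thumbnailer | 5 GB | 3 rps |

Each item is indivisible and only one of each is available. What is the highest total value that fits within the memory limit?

52 rps

Check high-value combinations within 18 GB:
- queue+auth: memory 10+4=14, value 27+25=52
- metrics+auth+thumbnailer: memory 6+4+5=15, value 17+25+3=45
- metrics+queue: memory 6+10=16, value 17+27=44
- metrics+auth: memory 6+4=10, value 17+25=42
Best: 52 rps.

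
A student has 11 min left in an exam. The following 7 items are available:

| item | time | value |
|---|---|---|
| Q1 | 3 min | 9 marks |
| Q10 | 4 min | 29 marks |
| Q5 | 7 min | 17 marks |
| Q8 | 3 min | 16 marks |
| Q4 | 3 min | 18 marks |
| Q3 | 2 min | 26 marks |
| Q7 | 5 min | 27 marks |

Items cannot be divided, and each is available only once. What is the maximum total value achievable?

82 marks

Check high-value combinations within 11 min:
- Q10+Q3+Q7: time 4+2+5=11, value 29+26+27=82
- Q10+Q4+Q3: time 4+3+2=9, value 29+18+26=73
- Q10+Q8+Q3: time 4+3+2=9, value 29+16+26=71
- Q4+Q3+Q7: time 3+2+5=10, value 18+26+27=71
- Q8+Q3+Q7: time 3+2+5=10, value 16+26+27=69
Best: 82 marks.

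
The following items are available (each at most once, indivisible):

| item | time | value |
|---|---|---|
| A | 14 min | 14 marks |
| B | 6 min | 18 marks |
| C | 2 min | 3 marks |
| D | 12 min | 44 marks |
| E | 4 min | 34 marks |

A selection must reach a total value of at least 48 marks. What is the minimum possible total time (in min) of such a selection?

10

Subsets with value ≥ 48, sorted by total time:
- B+E: time 10, value 52
- B+C+E: time 12, value 55
- D+E: time 16, value 78
Minimum time: 10 min.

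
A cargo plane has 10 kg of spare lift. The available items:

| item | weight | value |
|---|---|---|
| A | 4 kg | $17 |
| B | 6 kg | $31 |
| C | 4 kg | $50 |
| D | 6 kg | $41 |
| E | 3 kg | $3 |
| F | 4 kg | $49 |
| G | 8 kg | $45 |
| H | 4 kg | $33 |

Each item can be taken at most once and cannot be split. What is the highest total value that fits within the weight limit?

$99

Check high-value combinations within 10 kg:
- C+F: weight 4+4=8, value 50+49=99
- C+D: weight 4+6=10, value 50+41=91
- D+F: weight 6+4=10, value 41+49=90
- C+H: weight 4+4=8, value 50+33=83
- F+H: weight 4+4=8, value 49+33=82
Best: $99.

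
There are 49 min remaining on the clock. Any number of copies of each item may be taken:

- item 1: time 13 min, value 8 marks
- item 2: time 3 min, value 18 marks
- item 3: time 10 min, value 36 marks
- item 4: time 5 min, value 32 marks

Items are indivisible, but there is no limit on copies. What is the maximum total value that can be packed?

Best value-per-unit is item 4 at 32/5; filling with it alone gives 9×32 = 288.
Optimal mix: 3×item 2 + 8×item 4 → time 49, value 310.

310 marks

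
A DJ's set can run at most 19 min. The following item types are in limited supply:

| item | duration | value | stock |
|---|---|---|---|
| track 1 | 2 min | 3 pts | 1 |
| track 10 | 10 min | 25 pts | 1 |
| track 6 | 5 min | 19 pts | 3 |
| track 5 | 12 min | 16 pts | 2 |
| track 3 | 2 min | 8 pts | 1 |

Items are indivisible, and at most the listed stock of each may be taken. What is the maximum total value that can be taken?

Best selections within duration 19 and stock limits:
- 1×track 1 + 3×track 6 + 1×track 3: duration 19, value 68
- 3×track 6 + 1×track 3: duration 17, value 65
- 1×track 1 + 3×track 6: duration 17, value 60
- 3×track 6: duration 15, value 57
Best: 68 pts.

68 pts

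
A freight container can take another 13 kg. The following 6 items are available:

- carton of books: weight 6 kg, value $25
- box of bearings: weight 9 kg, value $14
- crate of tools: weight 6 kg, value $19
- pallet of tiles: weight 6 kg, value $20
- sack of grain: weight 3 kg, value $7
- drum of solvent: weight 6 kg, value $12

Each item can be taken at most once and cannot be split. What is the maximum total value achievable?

Check high-value combinations within 13 kg:
- carton of books+pallet of tiles: weight 6+6=12, value 25+20=45
- carton of books+crate of tools: weight 6+6=12, value 25+19=44
- crate of tools+pallet of tiles: weight 6+6=12, value 19+20=39
- carton of books+drum of solvent: weight 6+6=12, value 25+12=37
Best: $45.

$45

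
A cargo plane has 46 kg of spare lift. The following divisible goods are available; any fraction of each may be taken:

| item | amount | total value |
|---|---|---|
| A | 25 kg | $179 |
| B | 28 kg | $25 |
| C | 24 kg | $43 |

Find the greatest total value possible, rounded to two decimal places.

Take in order of value per unit:
- A (179/25 per unit): all 25 → value 179, running total 179.00
- C (43/24 per unit): 21 of 24 → value 21×43/24 = 37.6250, running total 216.63
Total 216.63.

216.63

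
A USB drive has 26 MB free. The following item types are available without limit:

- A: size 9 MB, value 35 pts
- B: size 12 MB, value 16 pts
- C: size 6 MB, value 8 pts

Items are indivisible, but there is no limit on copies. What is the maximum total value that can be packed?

Best value-per-unit is A at 35/9; filling with it alone gives 2×35 = 70.
Optimal mix: 2×A + 1×C → size 24, value 78.

78 pts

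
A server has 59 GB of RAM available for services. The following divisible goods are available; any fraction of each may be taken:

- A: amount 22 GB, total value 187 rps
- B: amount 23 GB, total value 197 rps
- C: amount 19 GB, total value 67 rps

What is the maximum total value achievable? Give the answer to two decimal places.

Take in order of value per unit:
- B (197/23 per unit): all 23 → value 197, running total 197.00
- A (187/22 per unit): all 22 → value 187, running total 384.00
- C (67/19 per unit): 14 of 19 → value 14×67/19 = 49.3684, running total 433.37
Total 433.37.

433.37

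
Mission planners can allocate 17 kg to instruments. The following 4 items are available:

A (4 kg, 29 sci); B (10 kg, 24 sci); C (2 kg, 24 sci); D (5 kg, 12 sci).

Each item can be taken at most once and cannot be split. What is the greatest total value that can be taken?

77 sci

Check high-value combinations within 17 kg:
- A+B+C: mass 4+10+2=16, value 29+24+24=77
- A+C+D: mass 4+2+5=11, value 29+24+12=65
- B+C+D: mass 10+2+5=17, value 24+24+12=60
Best: 77 sci.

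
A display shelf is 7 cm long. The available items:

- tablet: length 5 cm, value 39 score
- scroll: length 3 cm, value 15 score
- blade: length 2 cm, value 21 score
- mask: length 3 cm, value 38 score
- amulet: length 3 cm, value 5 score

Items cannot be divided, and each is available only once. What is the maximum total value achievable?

60 score

This is a 0/1 knapsack; check combinations near the capacity.
- tablet+blade: length 5+2=7, value 39+21=60
- blade+mask: length 2+3=5, value 21+38=59
- scroll+mask: length 3+3=6, value 15+38=53
- mask+amulet: length 3+3=6, value 38+5=43
Best: 60 score.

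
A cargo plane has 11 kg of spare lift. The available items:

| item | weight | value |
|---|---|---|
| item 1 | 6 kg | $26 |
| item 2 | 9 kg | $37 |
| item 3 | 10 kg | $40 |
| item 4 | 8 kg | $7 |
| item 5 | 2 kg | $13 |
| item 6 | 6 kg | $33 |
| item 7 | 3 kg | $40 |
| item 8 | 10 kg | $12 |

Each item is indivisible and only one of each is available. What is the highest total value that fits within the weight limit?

$86

Check high-value combinations within 11 kg:
- item 5+item 6+item 7: weight 2+6+3=11, value 13+33+40=86
- item 1+item 5+item 7: weight 6+2+3=11, value 26+13+40=79
- item 6+item 7: weight 6+3=9, value 33+40=73
Best: $86.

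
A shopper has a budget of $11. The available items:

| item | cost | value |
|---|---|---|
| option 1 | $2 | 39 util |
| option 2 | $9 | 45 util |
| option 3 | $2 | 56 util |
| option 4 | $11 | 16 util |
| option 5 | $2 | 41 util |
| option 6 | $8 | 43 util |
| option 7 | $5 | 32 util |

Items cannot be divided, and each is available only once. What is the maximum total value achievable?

168 util

Check high-value combinations within $11:
- option 1+option 3+option 5+option 7: cost 2+2+2+5=11, value 39+56+41+32=168
- option 1+option 3+option 5: cost 2+2+2=6, value 39+56+41=136
- option 3+option 5+option 7: cost 2+2+5=9, value 56+41+32=129
Best: 168 util.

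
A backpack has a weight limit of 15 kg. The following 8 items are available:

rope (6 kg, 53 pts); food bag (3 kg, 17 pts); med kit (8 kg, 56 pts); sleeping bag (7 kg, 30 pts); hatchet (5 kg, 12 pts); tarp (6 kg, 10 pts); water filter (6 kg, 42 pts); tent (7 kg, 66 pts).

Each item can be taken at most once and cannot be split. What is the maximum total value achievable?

Check high-value combinations within 15 kg:
- med kit+tent: weight 8+7=15, value 56+66=122
- rope+tent: weight 6+7=13, value 53+66=119
- rope+food bag+water filter: weight 6+3+6=15, value 53+17+42=112
Best: 122 pts.

122 pts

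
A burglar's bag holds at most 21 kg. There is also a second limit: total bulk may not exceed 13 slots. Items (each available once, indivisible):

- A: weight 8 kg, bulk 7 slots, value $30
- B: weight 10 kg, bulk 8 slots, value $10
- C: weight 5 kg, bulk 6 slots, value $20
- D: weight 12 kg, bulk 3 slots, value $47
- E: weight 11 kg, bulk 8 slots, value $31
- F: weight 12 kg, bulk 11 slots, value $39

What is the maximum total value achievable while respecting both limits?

Feasible sets respecting both limits:
- A+D: weight 20, bulk 10, value 77
- C+D: weight 17, bulk 9, value 67
- A+C: weight 13, bulk 13, value 50
Best: $77.

$77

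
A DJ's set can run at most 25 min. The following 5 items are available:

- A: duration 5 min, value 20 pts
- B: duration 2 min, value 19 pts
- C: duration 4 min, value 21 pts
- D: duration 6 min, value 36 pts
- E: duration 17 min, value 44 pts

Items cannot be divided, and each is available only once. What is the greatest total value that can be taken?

This is a 0/1 knapsack; check combinations near the capacity.
- B+D+E: duration 2+6+17=25, value 19+36+44=99
- A+B+C+D: duration 5+2+4+6=17, value 20+19+21+36=96
- B+C+E: duration 2+4+17=23, value 19+21+44=84
- A+B+E: duration 5+2+17=24, value 20+19+44=83
- D+E: duration 6+17=23, value 36+44=80
Best: 99 pts.

99 pts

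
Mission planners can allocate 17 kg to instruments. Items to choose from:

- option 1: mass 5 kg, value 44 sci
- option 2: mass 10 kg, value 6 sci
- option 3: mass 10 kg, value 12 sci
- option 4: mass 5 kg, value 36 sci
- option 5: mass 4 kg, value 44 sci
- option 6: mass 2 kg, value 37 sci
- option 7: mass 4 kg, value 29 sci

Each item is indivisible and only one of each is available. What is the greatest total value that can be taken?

161 sci

This is a 0/1 knapsack; check combinations near the capacity.
- option 1+option 4+option 5+option 6: mass 5+5+4+2=16, value 44+36+44+37=161
- option 1+option 5+option 6+option 7: mass 5+4+2+4=15, value 44+44+37+29=154
- option 4+option 5+option 6+option 7: mass 5+4+2+4=15, value 36+44+37+29=146
- option 1+option 4+option 6+option 7: mass 5+5+2+4=16, value 44+36+37+29=146
- option 1+option 5+option 6: mass 5+4+2=11, value 44+44+37=125
Best: 161 sci.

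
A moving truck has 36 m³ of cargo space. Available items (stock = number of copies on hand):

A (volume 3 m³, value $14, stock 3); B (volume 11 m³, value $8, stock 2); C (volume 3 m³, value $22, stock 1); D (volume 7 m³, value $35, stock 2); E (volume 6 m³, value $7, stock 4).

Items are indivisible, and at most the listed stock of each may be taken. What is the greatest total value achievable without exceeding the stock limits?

$141

Best selections within volume 36 and stock limits:
- 3×A + 1×C + 2×D + 1×E: volume 32, value 141
- 3×A + 1×C + 2×D: volume 26, value 134
Best: $141.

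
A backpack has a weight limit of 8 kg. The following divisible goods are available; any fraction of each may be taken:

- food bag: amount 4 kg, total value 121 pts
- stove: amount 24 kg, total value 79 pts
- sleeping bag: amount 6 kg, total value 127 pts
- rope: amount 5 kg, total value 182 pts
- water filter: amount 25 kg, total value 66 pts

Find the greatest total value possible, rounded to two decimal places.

Take in order of value per unit:
- rope (182/5 per unit): all 5 → value 182, running total 182.00
- food bag (121/4 per unit): 3 of 4 → value 3×121/4 = 90.7500, running total 272.75
Total 272.75.

272.75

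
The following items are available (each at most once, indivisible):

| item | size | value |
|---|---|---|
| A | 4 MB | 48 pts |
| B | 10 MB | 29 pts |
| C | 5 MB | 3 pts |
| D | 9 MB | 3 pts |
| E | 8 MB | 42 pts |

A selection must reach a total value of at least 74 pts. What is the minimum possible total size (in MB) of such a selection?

12

Subsets with value ≥ 74, sorted by total size:
- A+E: size 12, value 90
- A+B: size 14, value 77
Minimum size: 12 MB.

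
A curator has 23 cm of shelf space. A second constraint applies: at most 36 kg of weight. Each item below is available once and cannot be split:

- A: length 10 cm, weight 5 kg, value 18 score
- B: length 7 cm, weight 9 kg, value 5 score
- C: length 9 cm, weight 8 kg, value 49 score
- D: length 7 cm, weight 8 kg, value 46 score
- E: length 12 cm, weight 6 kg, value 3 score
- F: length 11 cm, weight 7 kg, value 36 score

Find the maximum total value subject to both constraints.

100 score

Feasible sets respecting both limits:
- B+C+D: length 23, weight 25, value 100
- C+D: length 16, weight 16, value 95
- C+F: length 20, weight 15, value 85
Best: 100 score.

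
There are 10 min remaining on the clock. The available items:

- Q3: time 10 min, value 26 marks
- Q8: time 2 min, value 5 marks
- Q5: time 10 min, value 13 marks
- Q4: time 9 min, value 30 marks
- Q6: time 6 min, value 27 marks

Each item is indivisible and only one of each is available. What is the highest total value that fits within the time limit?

Check high-value combinations within 10 min:
- Q8+Q6: time 2+6=8, value 5+27=32
- Q4: time 9, value 30
- Q6: time 6, value 27
- Q3: time 10, value 26
- Q5: time 10, value 13
Best: 32 marks.

32 marks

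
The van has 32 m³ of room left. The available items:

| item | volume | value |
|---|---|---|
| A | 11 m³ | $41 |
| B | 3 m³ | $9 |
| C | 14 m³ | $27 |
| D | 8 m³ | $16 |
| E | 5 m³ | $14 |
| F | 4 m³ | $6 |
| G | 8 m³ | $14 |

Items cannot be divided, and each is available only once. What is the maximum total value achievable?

Check high-value combinations within 32 m³:
- A+B+D+E+F: volume 11+3+8+5+4=31, value 41+9+16+14+6=86
- A+D+E+G: volume 11+8+5+8=32, value 41+16+14+14=85
- A+B+E+F+G: volume 11+3+5+4+8=31, value 41+9+14+6+14=84
Best: $86.

$86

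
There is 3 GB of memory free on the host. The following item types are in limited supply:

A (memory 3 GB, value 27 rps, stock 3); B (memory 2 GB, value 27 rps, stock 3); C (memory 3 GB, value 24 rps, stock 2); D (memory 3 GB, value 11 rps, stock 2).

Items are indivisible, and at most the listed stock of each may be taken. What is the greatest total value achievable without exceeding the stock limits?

Top feasible selections:
- 1×B: memory 2, value 27
- 1×A: memory 3, value 27
- 1×C: memory 3, value 24
- 1×D: memory 3, value 11
Best: 27 rps.

27 rps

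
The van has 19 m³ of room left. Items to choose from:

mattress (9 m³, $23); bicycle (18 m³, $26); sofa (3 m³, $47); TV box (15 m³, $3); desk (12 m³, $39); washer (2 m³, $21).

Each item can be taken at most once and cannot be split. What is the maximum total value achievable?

$107

This is a 0/1 knapsack; check combinations near the capacity.
- sofa+desk+washer: volume 3+12+2=17, value 47+39+21=107
- mattress+sofa+washer: volume 9+3+2=14, value 23+47+21=91
- sofa+desk: volume 3+12=15, value 47+39=86
Best: $107.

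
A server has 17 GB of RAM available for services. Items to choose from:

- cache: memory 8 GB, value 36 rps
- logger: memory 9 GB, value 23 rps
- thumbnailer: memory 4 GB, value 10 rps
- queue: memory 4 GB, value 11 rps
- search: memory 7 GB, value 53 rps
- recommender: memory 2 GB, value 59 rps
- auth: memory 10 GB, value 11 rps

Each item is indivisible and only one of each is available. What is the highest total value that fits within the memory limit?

148 rps

Check high-value combinations within 17 GB:
- cache+search+recommender: memory 8+7+2=17, value 36+53+59=148
- thumbnailer+queue+search+recommender: memory 4+4+7+2=17, value 10+11+53+59=133
- queue+search+recommender: memory 4+7+2=13, value 11+53+59=123
- thumbnailer+search+recommender: memory 4+7+2=13, value 10+53+59=122
Best: 148 rps.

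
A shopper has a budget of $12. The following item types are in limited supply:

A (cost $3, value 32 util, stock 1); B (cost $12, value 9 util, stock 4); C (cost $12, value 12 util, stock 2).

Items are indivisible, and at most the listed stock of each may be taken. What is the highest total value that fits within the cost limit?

32 util

Top feasible selections:
- 1×A: cost 3, value 32
- 1×C: cost 12, value 12
- 1×B: cost 12, value 9
Best: 32 util.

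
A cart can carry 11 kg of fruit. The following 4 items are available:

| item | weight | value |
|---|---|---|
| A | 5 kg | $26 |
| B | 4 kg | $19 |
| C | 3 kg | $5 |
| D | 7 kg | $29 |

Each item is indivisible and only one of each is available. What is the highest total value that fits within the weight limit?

Check high-value combinations within 11 kg:
- B+D: weight 4+7=11, value 19+29=48
- A+B: weight 5+4=9, value 26+19=45
- C+D: weight 3+7=10, value 5+29=34
Best: $48.

$48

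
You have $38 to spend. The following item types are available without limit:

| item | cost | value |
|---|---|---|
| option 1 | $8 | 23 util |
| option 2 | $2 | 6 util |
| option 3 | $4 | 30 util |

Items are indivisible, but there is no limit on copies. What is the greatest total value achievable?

Best value-per-unit is option 3 at 30/4; filling with it alone gives 9×30 = 270.
Optimal mix: 1×option 2 + 9×option 3 → cost 38, value 276.

276 util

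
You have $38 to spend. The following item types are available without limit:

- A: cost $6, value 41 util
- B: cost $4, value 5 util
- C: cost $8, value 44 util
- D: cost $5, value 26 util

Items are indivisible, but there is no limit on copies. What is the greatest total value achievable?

249 util

Best value-per-unit is A at 41/6; filling with it alone gives 6×41 = 246.
Optimal mix: 5×A + 1×C → cost 38, value 249.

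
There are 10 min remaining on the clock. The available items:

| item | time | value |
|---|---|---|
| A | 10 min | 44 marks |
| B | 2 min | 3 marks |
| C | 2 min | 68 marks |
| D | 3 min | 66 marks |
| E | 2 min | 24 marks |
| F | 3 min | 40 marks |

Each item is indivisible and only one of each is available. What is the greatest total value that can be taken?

198 marks

Check high-value combinations within 10 min:
- C+D+E+F: time 2+3+2+3=10, value 68+66+24+40=198
- B+C+D+F: time 2+2+3+3=10, value 3+68+66+40=177
- C+D+F: time 2+3+3=8, value 68+66+40=174
- B+C+D+E: time 2+2+3+2=9, value 3+68+66+24=161
Best: 198 marks.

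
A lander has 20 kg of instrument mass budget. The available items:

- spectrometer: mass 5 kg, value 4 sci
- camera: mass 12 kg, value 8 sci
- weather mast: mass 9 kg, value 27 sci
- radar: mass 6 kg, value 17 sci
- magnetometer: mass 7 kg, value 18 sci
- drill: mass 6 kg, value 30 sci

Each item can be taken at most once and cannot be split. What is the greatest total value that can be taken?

65 sci

Check high-value combinations within 20 kg:
- radar+magnetometer+drill: mass 6+7+6=19, value 17+18+30=65
- spectrometer+weather mast+drill: mass 5+9+6=20, value 4+27+30=61
- weather mast+drill: mass 9+6=15, value 27+30=57
- spectrometer+magnetometer+drill: mass 5+7+6=18, value 4+18+30=52
Best: 65 sci.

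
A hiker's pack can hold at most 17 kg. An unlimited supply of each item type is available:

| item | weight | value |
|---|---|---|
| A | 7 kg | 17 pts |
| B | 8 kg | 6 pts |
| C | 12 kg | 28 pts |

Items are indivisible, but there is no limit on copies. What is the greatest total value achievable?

Best value-per-unit is A at 17/7, and filling with it alone uses weight 2×7=14. No mix of the others beats 2×17 = 34.

34 pts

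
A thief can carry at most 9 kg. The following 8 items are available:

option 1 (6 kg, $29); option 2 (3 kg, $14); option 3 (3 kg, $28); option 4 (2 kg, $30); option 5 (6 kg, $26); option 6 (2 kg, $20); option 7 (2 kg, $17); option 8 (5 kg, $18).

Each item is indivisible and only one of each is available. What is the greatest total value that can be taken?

$95

Check high-value combinations within 9 kg:
- option 3+option 4+option 6+option 7: weight 3+2+2+2=9, value 28+30+20+17=95
- option 2+option 4+option 6+option 7: weight 3+2+2+2=9, value 14+30+20+17=81
- option 3+option 4+option 6: weight 3+2+2=7, value 28+30+20=78
- option 3+option 4+option 7: weight 3+2+2=7, value 28+30+17=75
Best: $95.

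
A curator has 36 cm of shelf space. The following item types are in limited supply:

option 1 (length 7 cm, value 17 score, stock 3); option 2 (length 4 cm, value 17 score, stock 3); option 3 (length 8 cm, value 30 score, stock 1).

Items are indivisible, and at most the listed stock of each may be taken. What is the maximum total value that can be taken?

115 score

Best selections within length 36 and stock limits:
- 2×option 1 + 3×option 2 + 1×option 3: length 34, value 115
- 3×option 1 + 3×option 2: length 33, value 102
- 1×option 1 + 3×option 2 + 1×option 3: length 27, value 98
- 2×option 1 + 2×option 2 + 1×option 3: length 30, value 98
Best: 115 score.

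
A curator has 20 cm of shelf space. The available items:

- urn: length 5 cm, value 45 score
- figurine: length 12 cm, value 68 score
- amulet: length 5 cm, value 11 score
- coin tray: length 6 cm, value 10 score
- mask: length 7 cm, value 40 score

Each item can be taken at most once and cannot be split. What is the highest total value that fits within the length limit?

Check high-value combinations within 20 cm:
- urn+figurine: length 5+12=17, value 45+68=113
- figurine+mask: length 12+7=19, value 68+40=108
- urn+amulet+mask: length 5+5+7=17, value 45+11+40=96
- urn+coin tray+mask: length 5+6+7=18, value 45+10+40=95
- urn+mask: length 5+7=12, value 45+40=85
Best: 113 score.

113 score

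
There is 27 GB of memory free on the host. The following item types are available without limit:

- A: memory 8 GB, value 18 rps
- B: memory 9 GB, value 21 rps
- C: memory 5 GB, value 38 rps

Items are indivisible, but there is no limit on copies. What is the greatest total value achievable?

190 rps

Best value-per-unit is C at 38/5, and filling with it alone uses memory 5×5=25. No mix of the others beats 5×38 = 190.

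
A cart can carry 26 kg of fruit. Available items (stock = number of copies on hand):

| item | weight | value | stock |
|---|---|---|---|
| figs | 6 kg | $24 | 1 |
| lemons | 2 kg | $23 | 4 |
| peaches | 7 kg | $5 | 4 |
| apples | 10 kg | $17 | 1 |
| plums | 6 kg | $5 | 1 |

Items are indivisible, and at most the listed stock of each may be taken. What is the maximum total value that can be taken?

Best selections within weight 26 and stock limits:
- 1×figs + 4×lemons + 1×apples: weight 24, value 133
- 1×figs + 4×lemons + 1×plums: weight 20, value 121
- 1×figs + 4×lemons + 1×peaches: weight 21, value 121
- 1×figs + 4×lemons: weight 14, value 116
Best: $133.

$133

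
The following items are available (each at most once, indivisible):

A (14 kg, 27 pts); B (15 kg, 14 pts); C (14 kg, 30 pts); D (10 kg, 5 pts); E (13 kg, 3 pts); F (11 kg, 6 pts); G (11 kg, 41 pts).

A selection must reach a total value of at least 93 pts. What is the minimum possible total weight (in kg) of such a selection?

Subsets with value ≥ 93, sorted by total weight:
- A+C+G: weight 39, value 98
- A+C+D+G: weight 49, value 103
- A+C+F+G: weight 50, value 104
Minimum weight: 39 kg.

39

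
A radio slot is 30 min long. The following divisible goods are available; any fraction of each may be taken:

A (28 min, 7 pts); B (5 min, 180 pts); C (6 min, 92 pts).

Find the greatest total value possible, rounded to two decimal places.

Take in order of value per unit:
- B (180/5 per unit): all 5 → value 180, running total 180.00
- C (92/6 per unit): all 6 → value 92, running total 272.00
- A (7/28 per unit): 19 of 28 → value 19×7/28 = 4.7500, running total 276.75
Total 276.75.

276.75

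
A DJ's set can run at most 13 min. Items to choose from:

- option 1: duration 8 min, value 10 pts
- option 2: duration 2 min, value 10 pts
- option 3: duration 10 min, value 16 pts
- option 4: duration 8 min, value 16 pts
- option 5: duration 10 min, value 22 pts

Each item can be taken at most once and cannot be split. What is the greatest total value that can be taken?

This is a 0/1 knapsack; check combinations near the capacity.
- option 2+option 5: duration 2+10=12, value 10+22=32
- option 2+option 4: duration 2+8=10, value 10+16=26
- option 2+option 3: duration 2+10=12, value 10+16=26
- option 5: duration 10, value 22
- option 1+option 2: duration 8+2=10, value 10+10=20
Best: 32 pts.

32 pts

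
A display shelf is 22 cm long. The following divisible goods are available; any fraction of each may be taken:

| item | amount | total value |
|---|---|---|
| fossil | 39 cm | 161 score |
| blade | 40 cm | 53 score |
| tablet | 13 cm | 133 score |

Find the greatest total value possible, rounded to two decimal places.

Take in order of value per unit:
- tablet (133/13 per unit): all 13 → value 133, running total 133.00
- fossil (161/39 per unit): 9 of 39 → value 9×161/39 = 37.1538, running total 170.15
Total 170.15.

170.15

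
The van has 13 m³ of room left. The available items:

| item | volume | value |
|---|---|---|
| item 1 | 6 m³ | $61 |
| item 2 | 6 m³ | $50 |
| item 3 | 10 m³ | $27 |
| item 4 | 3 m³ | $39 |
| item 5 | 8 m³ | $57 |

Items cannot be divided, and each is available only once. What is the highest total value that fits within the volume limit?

Check high-value combinations within 13 m³:
- item 1+item 2: volume 6+6=12, value 61+50=111
- item 1+item 4: volume 6+3=9, value 61+39=100
- item 4+item 5: volume 3+8=11, value 39+57=96
- item 2+item 4: volume 6+3=9, value 50+39=89
Best: $111.

$111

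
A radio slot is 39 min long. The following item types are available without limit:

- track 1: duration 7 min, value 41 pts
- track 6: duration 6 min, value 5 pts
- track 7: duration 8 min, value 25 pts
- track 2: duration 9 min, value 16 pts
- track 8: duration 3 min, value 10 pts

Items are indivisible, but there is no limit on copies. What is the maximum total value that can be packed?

215 pts

Best value-per-unit is track 1 at 41/7; filling with it alone gives 5×41 = 205.
Optimal mix: 5×track 1 + 1×track 8 → duration 38, value 215.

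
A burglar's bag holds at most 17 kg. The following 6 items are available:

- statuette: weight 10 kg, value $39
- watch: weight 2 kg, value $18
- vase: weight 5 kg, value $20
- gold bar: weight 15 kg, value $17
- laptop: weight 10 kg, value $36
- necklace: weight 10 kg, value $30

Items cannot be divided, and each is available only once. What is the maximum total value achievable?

Check high-value combinations within 17 kg:
- statuette+watch+vase: weight 10+2+5=17, value 39+18+20=77
- watch+vase+laptop: weight 2+5+10=17, value 18+20+36=74
- watch+vase+necklace: weight 2+5+10=17, value 18+20+30=68
- statuette+vase: weight 10+5=15, value 39+20=59
Best: $77.

$77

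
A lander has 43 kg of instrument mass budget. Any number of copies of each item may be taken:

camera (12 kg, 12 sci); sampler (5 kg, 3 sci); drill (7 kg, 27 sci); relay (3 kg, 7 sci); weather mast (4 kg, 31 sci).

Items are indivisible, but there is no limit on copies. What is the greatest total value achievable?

317 sci

Best value-per-unit is weather mast at 31/4; filling with it alone gives 10×31 = 310.
Optimal mix: 1×relay + 10×weather mast → mass 43, value 317.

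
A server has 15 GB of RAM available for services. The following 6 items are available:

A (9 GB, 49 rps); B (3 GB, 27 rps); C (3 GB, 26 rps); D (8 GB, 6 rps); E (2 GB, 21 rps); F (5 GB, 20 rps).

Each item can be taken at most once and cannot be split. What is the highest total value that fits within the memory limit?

102 rps

Check high-value combinations within 15 GB:
- A+B+C: memory 9+3+3=15, value 49+27+26=102
- A+B+E: memory 9+3+2=14, value 49+27+21=97
- A+C+E: memory 9+3+2=14, value 49+26+21=96
Best: 102 rps.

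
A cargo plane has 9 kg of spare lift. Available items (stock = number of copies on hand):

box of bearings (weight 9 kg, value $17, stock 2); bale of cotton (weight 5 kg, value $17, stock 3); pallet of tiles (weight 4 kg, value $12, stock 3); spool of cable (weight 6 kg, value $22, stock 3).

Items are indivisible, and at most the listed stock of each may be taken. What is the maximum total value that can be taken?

Top feasible selections:
- 1×bale of cotton + 1×pallet of tiles: weight 9, value 29
- 2×pallet of tiles: weight 8, value 24
- 1×spool of cable: weight 6, value 22
Best: $29.

$29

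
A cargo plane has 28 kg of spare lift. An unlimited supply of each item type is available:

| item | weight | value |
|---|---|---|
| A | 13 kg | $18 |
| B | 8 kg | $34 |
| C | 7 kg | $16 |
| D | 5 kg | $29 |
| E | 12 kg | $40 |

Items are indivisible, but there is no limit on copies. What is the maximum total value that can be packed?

Best value-per-unit is D at 29/5; filling with it alone gives 5×29 = 145.
Optimal mix: 1×B + 4×D → weight 28, value 150.

$150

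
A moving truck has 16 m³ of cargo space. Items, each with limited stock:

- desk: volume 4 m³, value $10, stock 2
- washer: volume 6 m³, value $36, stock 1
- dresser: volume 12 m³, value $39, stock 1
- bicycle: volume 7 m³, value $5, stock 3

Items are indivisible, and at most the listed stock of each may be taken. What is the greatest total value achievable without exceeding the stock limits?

Best selections within volume 16 and stock limits:
- 2×desk + 1×washer: volume 14, value 56
- 1×desk + 1×dresser: volume 16, value 49
- 1×desk + 1×washer: volume 10, value 46
Best: $56.

$56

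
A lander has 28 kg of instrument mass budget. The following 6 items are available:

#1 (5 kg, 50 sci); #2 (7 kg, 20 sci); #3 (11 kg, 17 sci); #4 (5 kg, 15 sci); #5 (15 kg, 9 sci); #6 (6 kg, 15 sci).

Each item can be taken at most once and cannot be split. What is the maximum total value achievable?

Check high-value combinations within 28 kg:
- #1+#2+#3+#4: mass 5+7+11+5=28, value 50+20+17+15=102
- #1+#2+#4+#6: mass 5+7+5+6=23, value 50+20+15+15=100
- #1+#3+#4+#6: mass 5+11+5+6=27, value 50+17+15+15=97
- #1+#2+#3: mass 5+7+11=23, value 50+20+17=87
Best: 102 sci.

102 sci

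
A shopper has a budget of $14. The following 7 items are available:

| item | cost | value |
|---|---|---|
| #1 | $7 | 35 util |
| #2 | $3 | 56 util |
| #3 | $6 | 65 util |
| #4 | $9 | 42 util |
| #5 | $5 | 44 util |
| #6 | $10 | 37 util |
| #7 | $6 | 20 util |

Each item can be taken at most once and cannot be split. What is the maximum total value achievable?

Check high-value combinations within $14:
- #2+#3+#5: cost 3+6+5=14, value 56+65+44=165
- #2+#3: cost 3+6=9, value 56+65=121
- #2+#5+#7: cost 3+5+6=14, value 56+44+20=120
- #3+#5: cost 6+5=11, value 65+44=109
Best: 165 util.

165 util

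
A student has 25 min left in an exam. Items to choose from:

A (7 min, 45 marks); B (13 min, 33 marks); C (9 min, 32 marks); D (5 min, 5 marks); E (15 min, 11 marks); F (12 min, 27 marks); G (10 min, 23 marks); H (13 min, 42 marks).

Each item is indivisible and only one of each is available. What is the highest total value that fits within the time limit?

This is a 0/1 knapsack; check combinations near the capacity.
- A+D+H: time 7+5+13=25, value 45+5+42=92
- A+H: time 7+13=20, value 45+42=87
- A+B+D: time 7+13+5=25, value 45+33+5=83
Best: 92 marks.

92 marks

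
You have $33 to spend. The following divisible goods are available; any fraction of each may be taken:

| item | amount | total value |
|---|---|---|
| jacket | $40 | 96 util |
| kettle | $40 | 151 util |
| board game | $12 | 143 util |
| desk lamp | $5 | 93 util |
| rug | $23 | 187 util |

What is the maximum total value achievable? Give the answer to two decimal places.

Take in order of value per unit:
- desk lamp (93/5 per unit): all 5 → value 93, running total 93.00
- board game (143/12 per unit): all 12 → value 143, running total 236.00
- rug (187/23 per unit): 16 of 23 → value 16×187/23 = 130.0870, running total 366.09
Total 366.09.

366.09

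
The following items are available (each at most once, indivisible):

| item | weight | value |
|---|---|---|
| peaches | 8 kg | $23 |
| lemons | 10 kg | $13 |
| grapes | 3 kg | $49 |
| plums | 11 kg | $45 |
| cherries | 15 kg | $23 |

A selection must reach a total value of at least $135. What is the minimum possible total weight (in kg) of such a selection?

37

Subsets with value ≥ 135, sorted by total weight:
- peaches+grapes+plums+cherries: weight 37, value 140
- peaches+lemons+grapes+plums+cherries: weight 47, value 153
Minimum weight: 37 kg.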